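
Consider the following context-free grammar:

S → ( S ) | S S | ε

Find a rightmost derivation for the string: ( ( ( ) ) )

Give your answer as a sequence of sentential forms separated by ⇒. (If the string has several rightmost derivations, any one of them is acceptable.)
Start with S.
Step 1: the rightmost non-terminal is S; apply S → ( S ):  ( S )
Step 2: the rightmost non-terminal is S; apply S → ( S ):  ( ( S ) )
Step 3: the rightmost non-terminal is S; apply S → ( S ):  ( ( ( S ) ) )
Step 4: the rightmost non-terminal is S; apply S → ε:  ( ( ( ) ) )

Final answer: S ⇒ ( S ) ⇒ ( ( S ) ) ⇒ ( ( ( S ) ) ) ⇒ ( ( ( ) ) )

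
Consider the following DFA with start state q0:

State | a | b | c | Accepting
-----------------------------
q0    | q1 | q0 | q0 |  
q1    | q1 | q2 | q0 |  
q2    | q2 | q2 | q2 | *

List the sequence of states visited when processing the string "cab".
q0 → q0 → q1 → q2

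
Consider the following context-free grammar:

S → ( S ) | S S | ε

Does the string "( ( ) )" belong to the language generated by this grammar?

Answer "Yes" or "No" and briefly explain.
A derivation exists: S ⇒ ( S ) ⇒ ( ( S ) ) ⇒ ( ( ) ) (using S → ( S ) twice, then S → ε).

Final answer: Yes - a valid derivation exists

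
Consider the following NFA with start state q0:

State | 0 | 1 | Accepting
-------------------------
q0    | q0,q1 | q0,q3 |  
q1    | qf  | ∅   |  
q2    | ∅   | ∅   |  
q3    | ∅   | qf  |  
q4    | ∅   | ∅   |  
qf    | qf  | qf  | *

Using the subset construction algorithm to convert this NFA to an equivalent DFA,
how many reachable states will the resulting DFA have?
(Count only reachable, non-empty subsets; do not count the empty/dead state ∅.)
Start subset: {q0}
{q0}: on 0 → {q0, q1}, on 1 → {q0, q3}
{q0, q1}: on 0 → {q0, q1, qf}, on 1 → {q0, q3}
{q0, q3}: on 0 → {q0, q1}, on 1 → {q0, q3, qf}
{q0, q1, qf}: on 0 → {q0, q1, qf}, on 1 → {q0, q3, qf}
{q0, q3, qf}: on 0 → {q0, q1, qf}, on 1 → {q0, q3, qf}
Reachable non-empty subsets: {q0}, {q0, q1}, {q0, q3}, {q0, q1, qf}, {q0, q3, qf} — 5 in total.

Final answer: 5 states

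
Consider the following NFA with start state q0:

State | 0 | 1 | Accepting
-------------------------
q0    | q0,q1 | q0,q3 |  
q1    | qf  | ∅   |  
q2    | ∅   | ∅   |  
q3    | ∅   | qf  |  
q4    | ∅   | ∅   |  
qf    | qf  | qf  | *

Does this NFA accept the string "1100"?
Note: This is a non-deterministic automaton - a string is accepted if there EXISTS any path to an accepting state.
Track the set of states the NFA could be in: start {q0}
Read '1': {q0} → {q0, q3}
Read '1': {q0, q3} → {q0, q3, qf}
Read '0': {q0, q3, qf} → {q0, q1, qf}
Read '0': {q0, q1, qf} → {q0, q1, qf}
Final set {q0, q1, qf} contains accepting state(s) {qf} → accepted.

Final answer: Yes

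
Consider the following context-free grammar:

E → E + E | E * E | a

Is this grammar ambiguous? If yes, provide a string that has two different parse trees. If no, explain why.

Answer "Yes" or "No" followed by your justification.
Two different leftmost derivations of a + a * a:
  (1) E ⇒ E + E ⇒ a + E ⇒ a + E * E ⇒ a + a * E ⇒ a + a * a   (tree groups a + (a * a))
  (2) E ⇒ E * E ⇒ E + E * E ⇒ a + E * E ⇒ a + a * E ⇒ a + a * a   (tree groups (a + a) * a)
Two distinct leftmost derivations = two distinct parse trees, so the grammar is ambiguous.

Final answer: Yes - the string 'a + a * a' has two distinct leftmost derivations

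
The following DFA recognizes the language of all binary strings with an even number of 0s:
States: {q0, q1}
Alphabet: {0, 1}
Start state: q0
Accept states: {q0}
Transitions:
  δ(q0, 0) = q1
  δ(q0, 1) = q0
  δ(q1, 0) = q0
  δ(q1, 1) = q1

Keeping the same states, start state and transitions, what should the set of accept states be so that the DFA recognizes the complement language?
The DFA is complete (every state has a transition on every symbol), so the complement
is recognized by the same DFA with accepting and non-accepting states swapped.
Original accept states: {q0}
Complement accept states = All states - Original accept states
= {q0, q1} - {q0}
= {q1}
Complement language: strings with an ODD number of 0s

Final answer: {q1}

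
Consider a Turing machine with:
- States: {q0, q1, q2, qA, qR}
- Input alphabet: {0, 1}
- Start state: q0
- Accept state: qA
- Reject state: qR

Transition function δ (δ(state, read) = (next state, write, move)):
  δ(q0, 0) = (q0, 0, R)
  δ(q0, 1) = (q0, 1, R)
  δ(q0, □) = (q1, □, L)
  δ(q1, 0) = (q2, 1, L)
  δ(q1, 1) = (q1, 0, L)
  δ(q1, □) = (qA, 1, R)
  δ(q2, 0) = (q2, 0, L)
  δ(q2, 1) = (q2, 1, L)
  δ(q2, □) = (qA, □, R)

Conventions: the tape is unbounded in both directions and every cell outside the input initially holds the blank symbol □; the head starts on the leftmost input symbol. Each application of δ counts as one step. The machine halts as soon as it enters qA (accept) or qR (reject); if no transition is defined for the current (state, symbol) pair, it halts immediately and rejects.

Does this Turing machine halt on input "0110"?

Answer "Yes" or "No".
Step 0: [q0]0110 (head at position 0)
Step 1: δ(q0, 0) = (q0, 0, R)  ⊢  0[q0]110 (head at position 1)
Step 2: δ(q0, 1) = (q0, 1, R)  ⊢  01[q0]10 (head at position 2)
Step 3: δ(q0, 1) = (q0, 1, R)  ⊢  011[q0]0 (head at position 3)
Step 4: δ(q0, 0) = (q0, 0, R)  ⊢  0110[q0]□ (head at position 4)
Step 5: δ(q0, □) = (q1, □, L)  ⊢  011[q1]0□ (head at position 3)
Step 6: δ(q1, 0) = (q2, 1, L)  ⊢  01[q2]11□ (head at position 2)
Step 7: δ(q2, 1) = (q2, 1, L)  ⊢  0[q2]111□ (head at position 1)
Step 8: δ(q2, 1) = (q2, 1, L)  ⊢  [q2]0111□ (head at position 0)
Step 9: δ(q2, 0) = (q2, 0, L)  ⊢  [q2]□0111□ (head at position -1)
Step 10: δ(q2, □) = (qA, □, R)  ⊢  □[qA]0111□ (head at position 0)
The machine is in qA, so it halts and accepts.
It halts after 10 steps.

Final answer: Yes - halts after 10 steps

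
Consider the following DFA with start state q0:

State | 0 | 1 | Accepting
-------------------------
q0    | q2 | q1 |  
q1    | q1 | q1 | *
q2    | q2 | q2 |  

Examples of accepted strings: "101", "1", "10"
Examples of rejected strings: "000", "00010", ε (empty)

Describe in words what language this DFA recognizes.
non-empty binary strings starting with 1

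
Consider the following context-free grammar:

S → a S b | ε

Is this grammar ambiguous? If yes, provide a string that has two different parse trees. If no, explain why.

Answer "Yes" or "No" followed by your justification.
At every step exactly one production applies: if the remaining string to generate is non-empty it starts with a and ends with b, forcing S → a S b; if it is empty, S → ε is forced. Hence each string a^n b^n has exactly one derivation (S → a S b applied n times, then S → ε) and one parse tree.

Final answer: No - the grammar is unambiguous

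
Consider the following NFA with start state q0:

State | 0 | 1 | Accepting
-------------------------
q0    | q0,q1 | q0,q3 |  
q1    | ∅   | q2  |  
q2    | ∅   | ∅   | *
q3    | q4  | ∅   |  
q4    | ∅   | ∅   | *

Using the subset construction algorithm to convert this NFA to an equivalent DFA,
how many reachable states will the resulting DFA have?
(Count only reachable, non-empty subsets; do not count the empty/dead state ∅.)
Start subset: {q0}
{q0}: on 0 → {q0, q1}, on 1 → {q0, q3}
{q0, q1}: on 0 → {q0, q1}, on 1 → {q0, q2, q3}
{q0, q3}: on 0 → {q0, q1, q4}, on 1 → {q0, q3}
{q0, q2, q3}: on 0 → {q0, q1, q4}, on 1 → {q0, q3}
{q0, q1, q4}: on 0 → {q0, q1}, on 1 → {q0, q2, q3}
Reachable non-empty subsets: {q0}, {q0, q1}, {q0, q3}, {q0, q2, q3}, {q0, q1, q4} — 5 in total.

Final answer: 5 states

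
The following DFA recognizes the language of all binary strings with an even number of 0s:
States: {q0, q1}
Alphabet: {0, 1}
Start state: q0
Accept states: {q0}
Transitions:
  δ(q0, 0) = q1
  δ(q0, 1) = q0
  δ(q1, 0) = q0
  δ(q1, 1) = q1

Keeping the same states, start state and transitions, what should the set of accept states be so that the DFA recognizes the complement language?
The DFA is complete (every state has a transition on every symbol), so the complement
is recognized by the same DFA with accepting and non-accepting states swapped.
Original accept states: {q0}
Complement accept states = All states - Original accept states
= {q0, q1} - {q0}
= {q1}
Complement language: strings with an ODD number of 0s

Final answer: {q1}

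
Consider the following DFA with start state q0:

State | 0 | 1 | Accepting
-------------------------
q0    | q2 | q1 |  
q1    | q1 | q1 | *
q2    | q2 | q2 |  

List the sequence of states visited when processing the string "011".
q0 → q2 → q2 → q2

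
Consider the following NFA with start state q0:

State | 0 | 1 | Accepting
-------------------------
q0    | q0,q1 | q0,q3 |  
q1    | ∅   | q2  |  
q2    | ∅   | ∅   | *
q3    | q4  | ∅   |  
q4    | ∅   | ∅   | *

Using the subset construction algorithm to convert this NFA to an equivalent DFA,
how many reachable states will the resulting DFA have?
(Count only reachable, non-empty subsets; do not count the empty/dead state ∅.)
Start subset: {q0}
{q0}: on 0 → {q0, q1}, on 1 → {q0, q3}
{q0, q1}: on 0 → {q0, q1}, on 1 → {q0, q2, q3}
{q0, q3}: on 0 → {q0, q1, q4}, on 1 → {q0, q3}
{q0, q2, q3}: on 0 → {q0, q1, q4}, on 1 → {q0, q3}
{q0, q1, q4}: on 0 → {q0, q1}, on 1 → {q0, q2, q3}
Reachable non-empty subsets: {q0}, {q0, q1}, {q0, q3}, {q0, q2, q3}, {q0, q1, q4} — 5 in total.

Final answer: 5 states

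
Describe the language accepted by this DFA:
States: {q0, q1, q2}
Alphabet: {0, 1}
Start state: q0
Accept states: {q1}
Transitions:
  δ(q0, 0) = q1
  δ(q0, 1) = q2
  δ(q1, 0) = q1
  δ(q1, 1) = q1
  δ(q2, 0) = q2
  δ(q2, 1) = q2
Analyzing the DFA structure:
Start state: q0
Accept states: {q1}
Interpreting what each state remembers (checking against the transitions):
  q0: nothing has been read yet
  q1: the first symbol was 0
  q2: the first symbol was 1 (trap state)
  δ(q0, 0): in q0 (nothing has been read yet), after reading 0 we have: the first symbol was 0 → q1
  δ(q0, 1): in q0 (nothing has been read yet), after reading 1 we have: the first symbol was 1 (trap state) → q2
  δ(q1, 0): in q1 (the first symbol was 0), after reading 0 we have: the first symbol was 0 → q1
  δ(q1, 1): in q1 (the first symbol was 0), after reading 1 we have: the first symbol was 0 → q1
  δ(q2, 0): in q2 (the first symbol was 1 (trap state)), after reading 0 we have: the first symbol was 1 (trap state) → q2
  δ(q2, 1): in q2 (the first symbol was 1 (trap state)), after reading 1 we have: the first symbol was 1 (trap state) → q2
A string is accepted iff it ends in {q1}, i.e. the first symbol was 0.
Language: All binary strings starting with 0

Final answer: All binary strings starting with 0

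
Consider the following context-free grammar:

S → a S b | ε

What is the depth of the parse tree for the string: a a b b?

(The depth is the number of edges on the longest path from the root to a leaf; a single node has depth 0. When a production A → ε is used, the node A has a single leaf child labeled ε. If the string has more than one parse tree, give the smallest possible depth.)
The only parse tree applies S → a S b 2 times (once per matching a…b pair) and then S → ε.
The S nodes sit at depths 0, 1, …, 2; the innermost S (depth 2) has the single child ε at depth 3.
The terminal leaves a, b are at depths 1..2, so the longest root-to-leaf path is S → S → … → S → ε with 3 edges.
Depth = 3.

Final answer: 3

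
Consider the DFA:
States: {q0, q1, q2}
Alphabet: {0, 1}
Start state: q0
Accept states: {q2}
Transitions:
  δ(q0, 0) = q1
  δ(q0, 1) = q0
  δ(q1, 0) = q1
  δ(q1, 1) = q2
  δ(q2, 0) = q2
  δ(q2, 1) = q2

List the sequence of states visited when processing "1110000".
Starting at q0
Read '1': q0 -> q0
Read '1': q0 -> q0
Read '1': q0 -> q0
Read '0': q0 -> q1
Read '0': q1 -> q1
Read '0': q1 -> q1
Read '0': q1 -> q1

Final answer: q0 -> q0 -> q0 -> q0 -> q1 -> q1 -> q1 -> q1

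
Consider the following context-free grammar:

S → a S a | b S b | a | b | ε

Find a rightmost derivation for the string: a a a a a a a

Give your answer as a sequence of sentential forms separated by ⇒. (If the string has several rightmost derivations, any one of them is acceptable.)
Start with S.
Step 1: the rightmost non-terminal is S; apply S → a S a:  a S a
Step 2: the rightmost non-terminal is S; apply S → a S a:  a a S a a
Step 3: the rightmost non-terminal is S; apply S → a S a:  a a a S a a a
Step 4: the rightmost non-terminal is S; apply S → a:  a a a a a a a

Final answer: S ⇒ a S a ⇒ a a S a a ⇒ a a a S a a a ⇒ a a a a a a a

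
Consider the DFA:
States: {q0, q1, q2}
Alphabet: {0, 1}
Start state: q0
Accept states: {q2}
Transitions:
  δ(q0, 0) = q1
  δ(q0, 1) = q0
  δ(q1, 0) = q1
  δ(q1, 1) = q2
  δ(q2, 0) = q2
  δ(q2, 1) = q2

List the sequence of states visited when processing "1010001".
Starting at q0
Read '1': q0 -> q0
Read '0': q0 -> q1
Read '1': q1 -> q2
Read '0': q2 -> q2
Read '0': q2 -> q2
Read '0': q2 -> q2
Read '1': q2 -> q2

Final answer: q0 -> q0 -> q1 -> q2 -> q2 -> q2 -> q2 -> q2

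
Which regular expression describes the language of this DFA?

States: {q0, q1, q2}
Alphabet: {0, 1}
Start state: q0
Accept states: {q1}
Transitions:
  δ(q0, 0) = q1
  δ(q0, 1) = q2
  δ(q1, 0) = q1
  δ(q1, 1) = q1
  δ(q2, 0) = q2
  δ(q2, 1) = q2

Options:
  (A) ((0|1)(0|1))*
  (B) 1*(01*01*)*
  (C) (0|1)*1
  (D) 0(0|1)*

Testing sample strings against the DFA:
  '100' -> rejected
  '0111' -> accepted
  '001' -> accepted
  '110' -> rejected
Checking each option for a counterexample:
  (A) ((0|1)(0|1))*: ε is rejected by the DFA but matches the regex → eliminated
  (B) 1*(01*01*)*: ε is rejected by the DFA but matches the regex → eliminated
  (C) (0|1)*1: '0' is accepted by the DFA but does not match the regex → eliminated
  (D) 0(0|1)*: agrees with the DFA on all strings of length ≤ 4
Only (D) 0(0|1)* is consistent with the DFA.

Final answer: (D) 0(0|1)*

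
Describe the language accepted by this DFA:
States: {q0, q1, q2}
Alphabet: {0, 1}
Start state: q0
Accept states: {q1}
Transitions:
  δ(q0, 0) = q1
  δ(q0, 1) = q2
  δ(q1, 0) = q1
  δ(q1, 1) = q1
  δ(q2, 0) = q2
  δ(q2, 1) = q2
Analyzing the DFA structure:
Start state: q0
Accept states: {q1}
Interpreting what each state remembers (checking against the transitions):
  q0: nothing has been read yet
  q1: the first symbol was 0
  q2: the first symbol was 1 (trap state)
  δ(q0, 0): in q0 (nothing has been read yet), after reading 0 we have: the first symbol was 0 → q1
  δ(q0, 1): in q0 (nothing has been read yet), after reading 1 we have: the first symbol was 1 (trap state) → q2
  δ(q1, 0): in q1 (the first symbol was 0), after reading 0 we have: the first symbol was 0 → q1
  δ(q1, 1): in q1 (the first symbol was 0), after reading 1 we have: the first symbol was 0 → q1
  δ(q2, 0): in q2 (the first symbol was 1 (trap state)), after reading 0 we have: the first symbol was 1 (trap state) → q2
  δ(q2, 1): in q2 (the first symbol was 1 (trap state)), after reading 1 we have: the first symbol was 1 (trap state) → q2
A string is accepted iff it ends in {q1}, i.e. the first symbol was 0.
Language: All binary strings starting with 0

Final answer: All binary strings starting with 0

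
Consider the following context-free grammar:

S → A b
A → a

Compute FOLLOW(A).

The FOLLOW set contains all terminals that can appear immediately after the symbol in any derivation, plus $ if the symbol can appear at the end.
A occurs only in S → A b, where it is immediately followed by the terminal b. So FOLLOW(A) = {b}.

Final answer: {b}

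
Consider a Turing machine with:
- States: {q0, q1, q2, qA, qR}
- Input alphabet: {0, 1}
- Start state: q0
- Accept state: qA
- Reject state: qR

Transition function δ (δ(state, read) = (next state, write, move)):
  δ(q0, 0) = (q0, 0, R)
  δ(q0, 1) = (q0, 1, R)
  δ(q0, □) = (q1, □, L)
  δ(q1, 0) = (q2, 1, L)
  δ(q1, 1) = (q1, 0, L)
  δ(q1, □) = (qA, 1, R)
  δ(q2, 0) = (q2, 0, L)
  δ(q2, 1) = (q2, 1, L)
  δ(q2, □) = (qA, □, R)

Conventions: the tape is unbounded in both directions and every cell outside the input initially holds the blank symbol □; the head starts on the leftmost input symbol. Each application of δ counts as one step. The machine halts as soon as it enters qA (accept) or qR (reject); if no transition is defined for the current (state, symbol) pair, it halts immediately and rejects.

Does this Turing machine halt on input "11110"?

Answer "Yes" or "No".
Step 0: [q0]11110 (head at position 0)
Step 1: δ(q0, 1) = (q0, 1, R)  ⊢  1[q0]1110 (head at position 1)
Step 2: δ(q0, 1) = (q0, 1, R)  ⊢  11[q0]110 (head at position 2)
Step 3: δ(q0, 1) = (q0, 1, R)  ⊢  111[q0]10 (head at position 3)
Step 4: δ(q0, 1) = (q0, 1, R)  ⊢  1111[q0]0 (head at position 4)
Step 5: δ(q0, 0) = (q0, 0, R)  ⊢  11110[q0]□ (head at position 5)
Step 6: δ(q0, □) = (q1, □, L)  ⊢  1111[q1]0□ (head at position 4)
Step 7: δ(q1, 0) = (q2, 1, L)  ⊢  111[q2]11□ (head at position 3)
Step 8: δ(q2, 1) = (q2, 1, L)  ⊢  11[q2]111□ (head at position 2)
Step 9: δ(q2, 1) = (q2, 1, L)  ⊢  1[q2]1111□ (head at position 1)
Step 10: δ(q2, 1) = (q2, 1, L)  ⊢  [q2]11111□ (head at position 0)
Step 11: δ(q2, 1) = (q2, 1, L)  ⊢  [q2]□11111□ (head at position -1)
Step 12: δ(q2, □) = (qA, □, R)  ⊢  □[qA]11111□ (head at position 0)
The machine is in qA, so it halts and accepts.
It halts after 12 steps.

Final answer: Yes - halts after 12 steps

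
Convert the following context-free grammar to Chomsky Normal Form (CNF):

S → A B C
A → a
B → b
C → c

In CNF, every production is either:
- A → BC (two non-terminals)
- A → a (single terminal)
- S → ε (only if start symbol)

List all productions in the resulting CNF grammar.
The grammar has no ε-productions or unit productions to eliminate.
A → a is already in CNF (single terminal) – keep it.
B → b is already in CNF (single terminal) – keep it.
C → c is already in CNF (single terminal) – keep it.
S → A B C has 3 symbols on the right: break it into binary productions S → A X0, X0 → B C.
Resulting CNF grammar (5 productions): A → a; B → b; C → c; S → A X0; X0 → B C

Final answer: A → a; B → b; C → c; S → A X0; X0 → B C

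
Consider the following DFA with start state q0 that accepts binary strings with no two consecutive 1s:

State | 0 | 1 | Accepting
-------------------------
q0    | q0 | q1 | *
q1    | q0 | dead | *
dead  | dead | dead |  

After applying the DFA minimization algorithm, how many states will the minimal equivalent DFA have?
All 3 states are reachable from q0, so none can be removed as unreachable.
Table-filling: first mark every (accepting, non-accepting) pair as distinguishable (accepting: {q0, q1}; non-accepting: {dead}).
Round 1: (q0, q1) on '1' go to q1 and dead, already distinguishable → mark.
Every pair of states is distinguishable, so the DFA is already minimal.
Equivalence classes: {q0}, {q1}, {dead} → 3 states.

Final answer: 3 states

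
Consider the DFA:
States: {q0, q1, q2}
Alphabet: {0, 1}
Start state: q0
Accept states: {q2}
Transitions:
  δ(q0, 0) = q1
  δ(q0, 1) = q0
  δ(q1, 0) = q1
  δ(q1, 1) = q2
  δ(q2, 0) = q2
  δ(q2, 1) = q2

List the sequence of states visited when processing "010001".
Starting at q0
Read '0': q0 -> q1
Read '1': q1 -> q2
Read '0': q2 -> q2
Read '0': q2 -> q2
Read '0': q2 -> q2
Read '1': q2 -> q2

Final answer: q0 -> q1 -> q2 -> q2 -> q2 -> q2 -> q2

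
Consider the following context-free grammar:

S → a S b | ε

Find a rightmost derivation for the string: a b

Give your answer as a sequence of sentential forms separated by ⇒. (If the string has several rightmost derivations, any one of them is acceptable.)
Start with S.
Step 1: the rightmost non-terminal is S; apply S → a S b:  a S b
Step 2: the rightmost non-terminal is S; apply S → ε:  a b

Final answer: S ⇒ a S b ⇒ a b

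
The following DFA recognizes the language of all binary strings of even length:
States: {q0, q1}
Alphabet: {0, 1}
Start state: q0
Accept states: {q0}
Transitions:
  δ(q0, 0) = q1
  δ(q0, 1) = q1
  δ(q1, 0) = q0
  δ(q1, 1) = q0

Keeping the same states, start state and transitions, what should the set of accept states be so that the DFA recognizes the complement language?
The DFA is complete (every state has a transition on every symbol), so the complement
is recognized by the same DFA with accepting and non-accepting states swapped.
Original accept states: {q0}
Complement accept states = All states - Original accept states
= {q0, q1} - {q0}
= {q1}
Complement language: strings of ODD length

Final answer: {q1}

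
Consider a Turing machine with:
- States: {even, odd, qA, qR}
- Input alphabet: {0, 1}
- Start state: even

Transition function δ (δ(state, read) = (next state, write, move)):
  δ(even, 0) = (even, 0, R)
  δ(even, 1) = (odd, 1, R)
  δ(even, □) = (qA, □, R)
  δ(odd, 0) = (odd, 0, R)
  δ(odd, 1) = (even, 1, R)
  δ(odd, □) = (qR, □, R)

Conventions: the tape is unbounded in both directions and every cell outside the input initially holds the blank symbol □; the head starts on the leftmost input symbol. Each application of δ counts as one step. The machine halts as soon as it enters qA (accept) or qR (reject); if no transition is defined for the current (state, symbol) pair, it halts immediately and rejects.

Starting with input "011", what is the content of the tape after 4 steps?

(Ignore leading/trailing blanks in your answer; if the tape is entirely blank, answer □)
Step 0: [even]011 (head at position 0)
Step 1: δ(even, 0) = (even, 0, R)  ⊢  0[even]11 (head at position 1)
Step 2: δ(even, 1) = (odd, 1, R)  ⊢  01[odd]1 (head at position 2)
Step 3: δ(odd, 1) = (even, 1, R)  ⊢  011[even]□ (head at position 3)
Step 4: δ(even, □) = (qA, □, R)  ⊢  011□[qA]□ (head at position 4)
Tape after 4 steps (ignoring surrounding blanks): 011

Final answer: Tape: 011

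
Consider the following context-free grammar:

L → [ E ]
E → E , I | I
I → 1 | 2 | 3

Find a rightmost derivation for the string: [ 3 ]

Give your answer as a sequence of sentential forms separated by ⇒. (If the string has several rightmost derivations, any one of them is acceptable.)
Start with L.
Step 1: the rightmost non-terminal is L; apply L → [ E ]:  [ E ]
Step 2: the rightmost non-terminal is E; apply E → I:  [ I ]
Step 3: the rightmost non-terminal is I; apply I → 3:  [ 3 ]

Final answer: L ⇒ [ E ] ⇒ [ I ] ⇒ [ 3 ]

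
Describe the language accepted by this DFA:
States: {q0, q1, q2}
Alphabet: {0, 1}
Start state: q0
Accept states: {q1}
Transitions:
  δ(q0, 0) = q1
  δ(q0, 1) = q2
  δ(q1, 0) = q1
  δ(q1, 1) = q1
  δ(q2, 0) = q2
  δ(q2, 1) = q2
Analyzing the DFA structure:
Start state: q0
Accept states: {q1}
Interpreting what each state remembers (checking against the transitions):
  q0: nothing has been read yet
  q1: the first symbol was 0
  q2: the first symbol was 1 (trap state)
  δ(q0, 0): in q0 (nothing has been read yet), after reading 0 we have: the first symbol was 0 → q1
  δ(q0, 1): in q0 (nothing has been read yet), after reading 1 we have: the first symbol was 1 (trap state) → q2
  δ(q1, 0): in q1 (the first symbol was 0), after reading 0 we have: the first symbol was 0 → q1
  δ(q1, 1): in q1 (the first symbol was 0), after reading 1 we have: the first symbol was 0 → q1
  δ(q2, 0): in q2 (the first symbol was 1 (trap state)), after reading 0 we have: the first symbol was 1 (trap state) → q2
  δ(q2, 1): in q2 (the first symbol was 1 (trap state)), after reading 1 we have: the first symbol was 1 (trap state) → q2
A string is accepted iff it ends in {q1}, i.e. the first symbol was 0.
Language: All binary strings starting with 0

Final answer: All binary strings starting with 0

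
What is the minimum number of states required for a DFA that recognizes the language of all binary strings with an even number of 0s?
Language: binary strings with an even number of 0s
Lower bound (Myhill–Nerode): the prefixes ε, 0 are pairwise distinguishable:
  ε vs 0: suffix ε distinguishes them (ε has zero 0s (accepted), 0 has one 0 (rejected))
So any DFA needs at least 2 states.
Upper bound: a DFA with 2 states exists (one state per class above).
Minimum states: 2

Final answer: 2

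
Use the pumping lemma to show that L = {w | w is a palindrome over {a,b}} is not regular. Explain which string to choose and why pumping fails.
Language: L = {w | w is a palindrome over {a,b}} (strings that read the same forwards and backwards)
Step 1: Assume for contradiction that L is regular, with pumping length p.
Step 2: Choose s = a^p b a^p. Then s ∈ L (it reads the same forwards and backwards) and |s| ≥ p.
Step 3: Consider any decomposition s = xyz with |xy| ≤ p and |y| > 0. Since |xy| ≤ p and the first p symbols of s are all a's, y = a^k for some k with 1 ≤ k ≤ p.
Step 4: Pumping up (i = 2): xy²z = a^(p+k) b a^p. Its reverse is a^p b a^(p+k) ≠ a^(p+k) b a^p (the single b is no longer in the middle), so xy²z is not a palindrome and xy²z ∉ L.
This contradicts the pumping lemma, so L is not regular.

Final answer: Choose s = a^p b a^p. Since |xy| ≤ p, y = a^k with k ≥ 1. Then xy²z = a^(p+k) b a^p is not a palindrome, so ∉ L.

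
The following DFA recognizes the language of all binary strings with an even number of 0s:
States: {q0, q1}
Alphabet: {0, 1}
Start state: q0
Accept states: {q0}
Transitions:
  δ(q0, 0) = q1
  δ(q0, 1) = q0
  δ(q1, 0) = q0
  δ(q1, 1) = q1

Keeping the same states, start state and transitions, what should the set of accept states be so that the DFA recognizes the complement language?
The DFA is complete (every state has a transition on every symbol), so the complement
is recognized by the same DFA with accepting and non-accepting states swapped.
Original accept states: {q0}
Complement accept states = All states - Original accept states
= {q0, q1} - {q0}
= {q1}
Complement language: strings with an ODD number of 0s

Final answer: {q1}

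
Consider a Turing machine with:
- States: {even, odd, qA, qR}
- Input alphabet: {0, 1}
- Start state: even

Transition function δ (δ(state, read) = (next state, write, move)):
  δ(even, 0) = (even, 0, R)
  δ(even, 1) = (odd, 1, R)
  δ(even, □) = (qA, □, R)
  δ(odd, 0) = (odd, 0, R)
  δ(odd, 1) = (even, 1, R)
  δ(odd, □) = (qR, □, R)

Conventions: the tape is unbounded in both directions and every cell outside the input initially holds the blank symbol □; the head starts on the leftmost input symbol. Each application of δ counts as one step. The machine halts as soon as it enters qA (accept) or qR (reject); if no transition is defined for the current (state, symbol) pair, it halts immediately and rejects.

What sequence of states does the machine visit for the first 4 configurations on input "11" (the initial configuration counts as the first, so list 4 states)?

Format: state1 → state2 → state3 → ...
Step 0: [even]11 (head at position 0)
Step 1: δ(even, 1) = (odd, 1, R)  ⊢  1[odd]1 (head at position 1)
Step 2: δ(odd, 1) = (even, 1, R)  ⊢  11[even]□ (head at position 2)
Step 3: δ(even, □) = (qA, □, R)  ⊢  11□[qA]□ (head at position 3)
Reading off the states of these 4 configurations: even → odd → even → qA

Final answer: even → odd → even → qA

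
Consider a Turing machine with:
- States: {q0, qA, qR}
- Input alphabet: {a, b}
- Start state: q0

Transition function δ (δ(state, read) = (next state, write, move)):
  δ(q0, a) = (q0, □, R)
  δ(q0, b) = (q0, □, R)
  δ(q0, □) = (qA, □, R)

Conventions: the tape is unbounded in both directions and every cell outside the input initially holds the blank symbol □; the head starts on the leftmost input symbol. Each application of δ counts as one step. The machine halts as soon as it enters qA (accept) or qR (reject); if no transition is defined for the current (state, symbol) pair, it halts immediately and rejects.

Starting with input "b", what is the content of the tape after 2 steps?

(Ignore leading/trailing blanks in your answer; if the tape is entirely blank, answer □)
Step 0: [q0]b (head at position 0)
Step 1: δ(q0, b) = (q0, □, R)  ⊢  □[q0]□ (head at position 1)
Step 2: δ(q0, □) = (qA, □, R)  ⊢  □□[qA]□ (head at position 2)
Tape after 2 steps (ignoring surrounding blanks): □

Final answer: Tape: □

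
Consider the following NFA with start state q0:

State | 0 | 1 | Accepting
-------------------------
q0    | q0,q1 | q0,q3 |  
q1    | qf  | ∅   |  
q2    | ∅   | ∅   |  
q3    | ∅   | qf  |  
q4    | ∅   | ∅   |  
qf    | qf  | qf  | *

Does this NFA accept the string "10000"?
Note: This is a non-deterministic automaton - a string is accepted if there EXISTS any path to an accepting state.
Track the set of states the NFA could be in: start {q0}
Read '1': {q0} → {q0, q3}
Read '0': {q0, q3} → {q0, q1}
Read '0': {q0, q1} → {q0, q1, qf}
Read '0': {q0, q1, qf} → {q0, q1, qf}
Read '0': {q0, q1, qf} → {q0, q1, qf}
Final set {q0, q1, qf} contains accepting state(s) {qf} → accepted.

Final answer: Yes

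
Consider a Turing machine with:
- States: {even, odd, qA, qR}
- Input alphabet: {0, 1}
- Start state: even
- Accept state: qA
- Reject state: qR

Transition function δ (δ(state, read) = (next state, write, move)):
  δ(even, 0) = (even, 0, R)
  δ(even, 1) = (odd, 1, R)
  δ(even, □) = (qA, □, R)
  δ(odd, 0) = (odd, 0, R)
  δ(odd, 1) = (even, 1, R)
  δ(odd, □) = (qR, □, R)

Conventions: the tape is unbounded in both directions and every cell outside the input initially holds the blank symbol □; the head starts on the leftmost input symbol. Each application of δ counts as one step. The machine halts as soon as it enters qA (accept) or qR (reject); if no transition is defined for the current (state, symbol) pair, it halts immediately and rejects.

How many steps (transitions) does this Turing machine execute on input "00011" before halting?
Step 0: [even]00011 (head at position 0)
Step 1: δ(even, 0) = (even, 0, R)  ⊢  0[even]0011 (head at position 1)
Step 2: δ(even, 0) = (even, 0, R)  ⊢  00[even]011 (head at position 2)
Step 3: δ(even, 0) = (even, 0, R)  ⊢  000[even]11 (head at position 3)
Step 4: δ(even, 1) = (odd, 1, R)  ⊢  0001[odd]1 (head at position 4)
Step 5: δ(odd, 1) = (even, 1, R)  ⊢  00011[even]□ (head at position 5)
Step 6: δ(even, □) = (qA, □, R)  ⊢  00011□[qA]□ (head at position 6)
The machine is in qA, so it halts and accepts.
Number of transitions executed: 6.

Final answer: 6 steps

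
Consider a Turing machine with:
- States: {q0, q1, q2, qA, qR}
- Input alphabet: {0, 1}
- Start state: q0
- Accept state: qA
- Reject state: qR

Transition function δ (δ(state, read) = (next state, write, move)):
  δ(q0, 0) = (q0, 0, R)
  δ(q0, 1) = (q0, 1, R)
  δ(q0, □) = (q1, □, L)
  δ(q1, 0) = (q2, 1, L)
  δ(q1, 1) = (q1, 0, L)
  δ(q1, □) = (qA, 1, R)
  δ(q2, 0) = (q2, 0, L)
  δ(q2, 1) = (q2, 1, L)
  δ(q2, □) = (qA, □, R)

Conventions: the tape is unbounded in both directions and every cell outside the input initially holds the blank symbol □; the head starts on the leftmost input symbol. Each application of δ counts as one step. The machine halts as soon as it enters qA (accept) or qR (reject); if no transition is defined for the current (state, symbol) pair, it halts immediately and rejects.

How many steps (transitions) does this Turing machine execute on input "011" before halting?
Step 0: [q0]011 (head at position 0)
Step 1: δ(q0, 0) = (q0, 0, R)  ⊢  0[q0]11 (head at position 1)
Step 2: δ(q0, 1) = (q0, 1, R)  ⊢  01[q0]1 (head at position 2)
Step 3: δ(q0, 1) = (q0, 1, R)  ⊢  011[q0]□ (head at position 3)
Step 4: δ(q0, □) = (q1, □, L)  ⊢  01[q1]1□ (head at position 2)
Step 5: δ(q1, 1) = (q1, 0, L)  ⊢  0[q1]10□ (head at position 1)
Step 6: δ(q1, 1) = (q1, 0, L)  ⊢  [q1]000□ (head at position 0)
Step 7: δ(q1, 0) = (q2, 1, L)  ⊢  [q2]□100□ (head at position -1)
Step 8: δ(q2, □) = (qA, □, R)  ⊢  □[qA]100□ (head at position 0)
The machine is in qA, so it halts and accepts.
Number of transitions executed: 8.

Final answer: 8 steps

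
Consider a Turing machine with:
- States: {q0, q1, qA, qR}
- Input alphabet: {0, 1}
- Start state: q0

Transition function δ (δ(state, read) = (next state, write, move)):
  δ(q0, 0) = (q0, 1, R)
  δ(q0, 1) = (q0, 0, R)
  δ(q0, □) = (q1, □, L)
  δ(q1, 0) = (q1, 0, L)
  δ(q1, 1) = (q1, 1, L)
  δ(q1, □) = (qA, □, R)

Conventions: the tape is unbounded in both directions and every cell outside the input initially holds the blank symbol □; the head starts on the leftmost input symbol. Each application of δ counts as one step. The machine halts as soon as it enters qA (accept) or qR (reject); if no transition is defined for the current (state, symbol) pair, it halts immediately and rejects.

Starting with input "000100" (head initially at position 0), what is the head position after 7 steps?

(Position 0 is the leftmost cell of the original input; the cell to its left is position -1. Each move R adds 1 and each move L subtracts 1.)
Step 0: [q0]000100 (head at position 0)
Step 1: δ(q0, 0) = (q0, 1, R)  ⊢  1[q0]00100 (head at position 1)
Step 2: δ(q0, 0) = (q0, 1, R)  ⊢  11[q0]0100 (head at position 2)
Step 3: δ(q0, 0) = (q0, 1, R)  ⊢  111[q0]100 (head at position 3)
Step 4: δ(q0, 1) = (q0, 0, R)  ⊢  1110[q0]00 (head at position 4)
Step 5: δ(q0, 0) = (q0, 1, R)  ⊢  11101[q0]0 (head at position 5)
Step 6: δ(q0, 0) = (q0, 1, R)  ⊢  111011[q0]□ (head at position 6)
Step 7: δ(q0, □) = (q1, □, L)  ⊢  11101[q1]1□ (head at position 5)
Head position after 7 steps: 5

Final answer: Position 5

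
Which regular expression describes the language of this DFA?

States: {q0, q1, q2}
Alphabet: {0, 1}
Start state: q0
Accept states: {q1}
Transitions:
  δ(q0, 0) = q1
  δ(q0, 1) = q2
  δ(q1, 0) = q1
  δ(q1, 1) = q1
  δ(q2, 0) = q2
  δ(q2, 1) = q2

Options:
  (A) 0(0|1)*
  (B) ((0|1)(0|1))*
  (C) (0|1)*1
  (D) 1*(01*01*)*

Testing sample strings against the DFA:
  '11111' -> rejected
  '1000' -> rejected
  '00111' -> accepted
  '011' -> accepted
Checking each option for a counterexample:
  (A) 0(0|1)*: agrees with the DFA on all strings of length ≤ 4
  (B) ((0|1)(0|1))*: ε is rejected by the DFA but matches the regex → eliminated
  (C) (0|1)*1: '0' is accepted by the DFA but does not match the regex → eliminated
  (D) 1*(01*01*)*: ε is rejected by the DFA but matches the regex → eliminated
Only (A) 0(0|1)* is consistent with the DFA.

Final answer: (A) 0(0|1)*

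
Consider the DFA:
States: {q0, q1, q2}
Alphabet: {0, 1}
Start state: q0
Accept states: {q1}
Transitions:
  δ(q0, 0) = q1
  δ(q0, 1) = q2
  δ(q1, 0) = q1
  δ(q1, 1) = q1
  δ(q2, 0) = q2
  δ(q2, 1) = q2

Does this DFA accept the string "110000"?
Processing string "110000":
  q0 --1--> q2
  q2 --1--> q2
  q2 --0--> q2
  q2 --0--> q2
  q2 --0--> q2
  q2 --0--> q2
Final state: q2
Accept states: {q1}
q2 is not an accept state, so the string is rejected.

Final answer: No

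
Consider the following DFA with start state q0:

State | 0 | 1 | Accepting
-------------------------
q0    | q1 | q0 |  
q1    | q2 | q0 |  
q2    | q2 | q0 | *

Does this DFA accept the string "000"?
Start in q0.
Read '0': q0 → q1
Read '0': q1 → q2
Read '0': q2 → q2
Final state q2 is accepting, so the string is accepted.

Final answer: Yes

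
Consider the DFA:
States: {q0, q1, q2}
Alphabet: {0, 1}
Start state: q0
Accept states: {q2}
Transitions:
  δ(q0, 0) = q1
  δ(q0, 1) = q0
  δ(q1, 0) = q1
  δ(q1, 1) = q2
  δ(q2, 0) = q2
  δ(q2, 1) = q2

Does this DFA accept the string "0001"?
Processing string "0001":
  q0 --0--> q1
  q1 --0--> q1
  q1 --0--> q1
  q1 --1--> q2
Final state: q2
Accept states: {q2}
q2 is an accept state, so the string is accepted.

Final answer: Yes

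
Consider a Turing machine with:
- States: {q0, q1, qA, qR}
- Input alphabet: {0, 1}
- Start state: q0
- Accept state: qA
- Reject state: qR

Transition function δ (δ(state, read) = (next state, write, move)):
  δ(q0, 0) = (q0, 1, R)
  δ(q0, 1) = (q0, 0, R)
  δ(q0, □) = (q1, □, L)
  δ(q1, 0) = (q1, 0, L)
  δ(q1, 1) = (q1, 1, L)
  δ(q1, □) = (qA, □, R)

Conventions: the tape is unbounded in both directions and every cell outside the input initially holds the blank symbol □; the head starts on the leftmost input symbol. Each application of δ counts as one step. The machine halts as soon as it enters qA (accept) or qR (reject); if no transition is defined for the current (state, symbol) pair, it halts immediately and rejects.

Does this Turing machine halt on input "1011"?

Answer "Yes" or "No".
Step 0: [q0]1011 (head at position 0)
Step 1: δ(q0, 1) = (q0, 0, R)  ⊢  0[q0]011 (head at position 1)
Step 2: δ(q0, 0) = (q0, 1, R)  ⊢  01[q0]11 (head at position 2)
Step 3: δ(q0, 1) = (q0, 0, R)  ⊢  010[q0]1 (head at position 3)
Step 4: δ(q0, 1) = (q0, 0, R)  ⊢  0100[q0]□ (head at position 4)
Step 5: δ(q0, □) = (q1, □, L)  ⊢  010[q1]0□ (head at position 3)
Step 6: δ(q1, 0) = (q1, 0, L)  ⊢  01[q1]00□ (head at position 2)
Step 7: δ(q1, 0) = (q1, 0, L)  ⊢  0[q1]100□ (head at position 1)
Step 8: δ(q1, 1) = (q1, 1, L)  ⊢  [q1]0100□ (head at position 0)
Step 9: δ(q1, 0) = (q1, 0, L)  ⊢  [q1]□0100□ (head at position -1)
Step 10: δ(q1, □) = (qA, □, R)  ⊢  □[qA]0100□ (head at position 0)
The machine is in qA, so it halts and accepts.
It halts after 10 steps.

Final answer: Yes - halts after 10 steps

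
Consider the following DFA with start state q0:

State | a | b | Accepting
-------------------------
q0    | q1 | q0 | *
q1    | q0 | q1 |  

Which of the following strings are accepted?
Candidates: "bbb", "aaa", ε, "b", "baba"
"bbb": q0 → q0 → q0 → q0; q0 is accepting → accepted
"aaa": q0 → q1 → q0 → q1; q1 is not accepting → rejected
ε: q0; q0 is accepting → accepted
"b": q0 → q0; q0 is accepting → accepted
"baba": q0 → q0 → q1 → q1 → q0; q0 is accepting → accepted

Final answer: "bbb", ε, "b", "baba"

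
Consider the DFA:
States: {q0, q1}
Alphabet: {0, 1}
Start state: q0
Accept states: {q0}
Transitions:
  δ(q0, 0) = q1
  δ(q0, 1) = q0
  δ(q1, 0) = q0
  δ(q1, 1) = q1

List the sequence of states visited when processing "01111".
Starting at q0
Read '0': q0 -> q1
Read '1': q1 -> q1
Read '1': q1 -> q1
Read '1': q1 -> q1
Read '1': q1 -> q1

Final answer: q0 -> q1 -> q1 -> q1 -> q1 -> q1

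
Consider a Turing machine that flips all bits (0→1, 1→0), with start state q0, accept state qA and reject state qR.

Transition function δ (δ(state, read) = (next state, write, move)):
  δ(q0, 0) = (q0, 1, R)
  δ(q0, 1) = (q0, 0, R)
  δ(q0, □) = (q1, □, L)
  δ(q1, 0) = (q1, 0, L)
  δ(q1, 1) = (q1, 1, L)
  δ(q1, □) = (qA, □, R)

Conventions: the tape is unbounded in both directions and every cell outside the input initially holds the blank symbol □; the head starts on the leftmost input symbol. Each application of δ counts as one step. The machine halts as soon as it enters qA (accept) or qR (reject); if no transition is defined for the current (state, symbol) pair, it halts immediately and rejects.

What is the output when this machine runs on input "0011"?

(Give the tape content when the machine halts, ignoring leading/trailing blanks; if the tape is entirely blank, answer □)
Step 0: [q0]0011 (head at position 0)
Step 1: δ(q0, 0) = (q0, 1, R)  ⊢  1[q0]011 (head at position 1)
Step 2: δ(q0, 0) = (q0, 1, R)  ⊢  11[q0]11 (head at position 2)
Step 3: δ(q0, 1) = (q0, 0, R)  ⊢  110[q0]1 (head at position 3)
Step 4: δ(q0, 1) = (q0, 0, R)  ⊢  1100[q0]□ (head at position 4)
Step 5: δ(q0, □) = (q1, □, L)  ⊢  110[q1]0□ (head at position 3)
Step 6: δ(q1, 0) = (q1, 0, L)  ⊢  11[q1]00□ (head at position 2)
Step 7: δ(q1, 0) = (q1, 0, L)  ⊢  1[q1]100□ (head at position 1)
Step 8: δ(q1, 1) = (q1, 1, L)  ⊢  [q1]1100□ (head at position 0)
Step 9: δ(q1, 1) = (q1, 1, L)  ⊢  [q1]□1100□ (head at position -1)
Step 10: δ(q1, □) = (qA, □, R)  ⊢  □[qA]1100□ (head at position 0)
The machine is in qA, so it halts and accepts.
Tape content when halted (ignoring surrounding blanks): 1100

Final answer: Output: 1100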